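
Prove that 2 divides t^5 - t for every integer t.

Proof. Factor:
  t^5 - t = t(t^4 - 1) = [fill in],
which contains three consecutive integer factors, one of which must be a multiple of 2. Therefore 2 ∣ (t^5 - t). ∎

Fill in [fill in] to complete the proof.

(t - 1)t(t + 1)(t^2 + 1)

t^4 - 1 = (t^2 - 1)(t^2 + 1), and t^2 - 1 = (t-1)(t+1).
So t(t^4 - 1) = (t - 1)t(t + 1)(t^2 + 1).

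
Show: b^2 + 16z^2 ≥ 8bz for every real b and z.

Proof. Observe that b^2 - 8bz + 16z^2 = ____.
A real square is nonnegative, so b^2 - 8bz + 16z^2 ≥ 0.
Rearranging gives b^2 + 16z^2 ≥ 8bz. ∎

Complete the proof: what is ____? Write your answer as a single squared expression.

(b - 4z)^2

The leading and trailing coefficients are 1^2 and 4^2, and 8 = 2·1·4, so the trinomial is (b - 4z)^2.
Hence b^2 - 8bz + 16z^2 ≥ 0.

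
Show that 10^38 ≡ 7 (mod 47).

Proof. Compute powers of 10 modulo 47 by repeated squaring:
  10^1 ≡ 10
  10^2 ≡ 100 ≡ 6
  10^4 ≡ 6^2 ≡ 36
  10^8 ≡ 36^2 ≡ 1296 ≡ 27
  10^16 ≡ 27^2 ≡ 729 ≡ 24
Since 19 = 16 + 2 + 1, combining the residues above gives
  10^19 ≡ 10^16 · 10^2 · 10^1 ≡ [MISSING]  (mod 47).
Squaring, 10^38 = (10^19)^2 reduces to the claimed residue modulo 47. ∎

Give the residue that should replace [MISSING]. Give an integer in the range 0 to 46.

30

Multiply the listed residues: 24 · 6 · 10 = 144 → 1440.
Reducing modulo 47: 1440 = 30·47 + 30, so 10^19 ≡ 30.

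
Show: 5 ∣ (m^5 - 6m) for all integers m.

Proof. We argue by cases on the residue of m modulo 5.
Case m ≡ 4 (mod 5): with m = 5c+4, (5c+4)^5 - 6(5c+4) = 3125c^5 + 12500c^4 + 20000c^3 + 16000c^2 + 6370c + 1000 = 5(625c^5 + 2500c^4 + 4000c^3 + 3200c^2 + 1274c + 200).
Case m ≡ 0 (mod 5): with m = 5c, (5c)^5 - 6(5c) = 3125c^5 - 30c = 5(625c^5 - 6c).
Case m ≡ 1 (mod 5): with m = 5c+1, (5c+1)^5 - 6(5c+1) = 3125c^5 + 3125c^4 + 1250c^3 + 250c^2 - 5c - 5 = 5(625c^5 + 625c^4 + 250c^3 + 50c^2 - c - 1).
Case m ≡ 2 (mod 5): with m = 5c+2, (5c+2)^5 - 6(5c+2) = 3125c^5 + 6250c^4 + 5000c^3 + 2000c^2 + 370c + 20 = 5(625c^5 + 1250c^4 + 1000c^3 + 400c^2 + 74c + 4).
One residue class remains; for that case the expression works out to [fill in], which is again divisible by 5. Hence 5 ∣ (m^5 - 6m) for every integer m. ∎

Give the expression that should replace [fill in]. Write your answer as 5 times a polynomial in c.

The residues treated are {4, 0, 1, 2}, so the missing case is m ≡ 3 (mod 5); write m = 5c+3.
Then (5c+3)^5 - 6(5c+3) = 3125c^5 + 9375c^4 + 11250c^3 + 6750c^2 + 1995c + 225 = 5(625c^5 + 1875c^4 + 2250c^3 + 1350c^2 + 399c + 45).

5(625c^5 + 1875c^4 + 2250c^3 + 1350c^2 + 399c + 45)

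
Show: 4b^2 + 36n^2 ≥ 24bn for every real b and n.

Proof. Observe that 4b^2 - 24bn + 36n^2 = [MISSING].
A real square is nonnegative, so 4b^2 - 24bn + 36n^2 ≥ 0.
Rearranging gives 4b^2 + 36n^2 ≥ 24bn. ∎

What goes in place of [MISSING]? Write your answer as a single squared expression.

The leading and trailing coefficients are 2^2 and 6^2, and 24 = 2·2·6, so the trinomial is (2b - 6n)^2.
Hence 4b^2 - 24bn + 36n^2 ≥ 0.

(2b - 6n)^2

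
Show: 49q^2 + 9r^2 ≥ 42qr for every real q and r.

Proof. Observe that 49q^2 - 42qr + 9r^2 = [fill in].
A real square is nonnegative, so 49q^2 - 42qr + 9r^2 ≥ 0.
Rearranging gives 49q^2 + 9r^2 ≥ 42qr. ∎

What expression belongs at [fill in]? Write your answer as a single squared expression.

(7q - 3r)^2

The leading and trailing coefficients are 7^2 and 3^2, and 42 = 2·7·3, so the trinomial is (7q - 3r)^2.
Hence 49q^2 - 42qr + 9r^2 ≥ 0.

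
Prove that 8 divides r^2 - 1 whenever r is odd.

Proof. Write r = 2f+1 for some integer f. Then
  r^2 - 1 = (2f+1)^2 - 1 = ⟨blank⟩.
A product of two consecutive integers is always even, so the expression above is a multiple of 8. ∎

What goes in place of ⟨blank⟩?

4f(f + 1)

(2f+1)^2 - 1 = 4f^2 + 4f + 1 - 1 = 4f^2 + 4f = 4f(f+1).
Since f and f+1 are consecutive, f(f+1) is even, and 4·(even) is a multiple of 8.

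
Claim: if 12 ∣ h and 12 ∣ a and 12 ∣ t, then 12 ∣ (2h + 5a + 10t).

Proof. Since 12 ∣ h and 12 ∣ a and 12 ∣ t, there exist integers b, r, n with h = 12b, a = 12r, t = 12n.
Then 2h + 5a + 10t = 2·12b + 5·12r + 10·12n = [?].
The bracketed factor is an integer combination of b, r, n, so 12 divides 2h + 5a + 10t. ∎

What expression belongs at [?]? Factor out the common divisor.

12(2b + 10n + 5r)

Pull the common 12 out of every term: 2·12b + 5·12r + 10·12n = 12(2b + 10n + 5r).
2b + 10n + 5r is an integer, which exhibits the divisibility.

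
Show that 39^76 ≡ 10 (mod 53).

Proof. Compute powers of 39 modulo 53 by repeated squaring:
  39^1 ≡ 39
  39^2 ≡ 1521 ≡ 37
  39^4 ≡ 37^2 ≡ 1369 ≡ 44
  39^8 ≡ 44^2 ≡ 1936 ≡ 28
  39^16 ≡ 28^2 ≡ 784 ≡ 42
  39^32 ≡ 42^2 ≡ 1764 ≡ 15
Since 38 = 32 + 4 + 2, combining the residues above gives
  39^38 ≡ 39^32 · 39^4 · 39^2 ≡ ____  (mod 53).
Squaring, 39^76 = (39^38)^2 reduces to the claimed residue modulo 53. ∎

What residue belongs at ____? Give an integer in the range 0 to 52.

39^32 · 39^4 · 39^2 ≡ 15 · 44 · 37 = 24420.
24420 mod 53 = 40, so 39^38 ≡ 40 (mod 53).

40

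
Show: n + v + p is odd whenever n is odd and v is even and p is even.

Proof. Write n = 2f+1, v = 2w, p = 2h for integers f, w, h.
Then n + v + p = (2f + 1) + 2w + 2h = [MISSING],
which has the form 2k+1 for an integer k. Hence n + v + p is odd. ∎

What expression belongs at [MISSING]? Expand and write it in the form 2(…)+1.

2(f + h + w) + 1

(2f + 1) + 2w + 2h = 2f + 2h + 2w + 1
= 2(f + h + w) + 1.
Since f + h + w is an integer, the sum is of the form 2k+1 for an integer k.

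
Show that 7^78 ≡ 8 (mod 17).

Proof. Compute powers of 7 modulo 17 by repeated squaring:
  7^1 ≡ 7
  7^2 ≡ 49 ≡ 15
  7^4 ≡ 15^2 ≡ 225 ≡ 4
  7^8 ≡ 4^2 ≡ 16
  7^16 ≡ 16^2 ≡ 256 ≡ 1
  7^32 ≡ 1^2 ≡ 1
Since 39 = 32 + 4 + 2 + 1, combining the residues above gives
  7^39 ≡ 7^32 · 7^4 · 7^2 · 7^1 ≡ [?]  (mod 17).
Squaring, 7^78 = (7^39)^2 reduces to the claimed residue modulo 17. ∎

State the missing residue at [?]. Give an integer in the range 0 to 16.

12

7^32 · 7^4 · 7^2 · 7^1 ≡ 1 · 4 · 15 · 7 = 420.
420 mod 17 = 12, so 7^39 ≡ 12 (mod 17).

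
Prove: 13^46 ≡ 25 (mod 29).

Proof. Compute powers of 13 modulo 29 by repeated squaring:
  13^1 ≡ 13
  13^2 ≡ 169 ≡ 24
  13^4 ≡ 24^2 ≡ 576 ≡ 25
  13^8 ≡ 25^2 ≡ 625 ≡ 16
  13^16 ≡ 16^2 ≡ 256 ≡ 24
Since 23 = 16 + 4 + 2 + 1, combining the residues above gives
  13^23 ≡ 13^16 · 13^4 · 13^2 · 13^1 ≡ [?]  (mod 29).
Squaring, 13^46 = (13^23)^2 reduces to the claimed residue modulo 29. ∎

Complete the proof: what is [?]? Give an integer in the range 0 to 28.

13^16 · 13^4 · 13^2 · 13^1 ≡ 24 · 25 · 24 · 13 = 187200.
187200 mod 29 = 5, so 13^23 ≡ 5 (mod 29).

5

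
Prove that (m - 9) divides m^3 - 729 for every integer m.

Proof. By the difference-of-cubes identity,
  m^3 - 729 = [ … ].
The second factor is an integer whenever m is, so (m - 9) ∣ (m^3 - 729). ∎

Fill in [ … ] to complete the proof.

Polynomial division of m^3 - 729 by m - 9 leaves remainder 0 and quotient m^2 + 9m + 81.
Hence m^3 - 729 = (m - 9)(m^2 + 9m + 81).

(m - 9)(m^2 + 9m + 81)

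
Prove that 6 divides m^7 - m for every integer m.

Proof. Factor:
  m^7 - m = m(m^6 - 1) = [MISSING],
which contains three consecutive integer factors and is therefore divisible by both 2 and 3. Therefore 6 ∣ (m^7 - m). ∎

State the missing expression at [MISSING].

m^6 - 1 = (m^2 - 1)(m^4 + m^2 + 1), and m^2 - 1 = (m-1)(m+1).
So m(m^6 - 1) = (m - 1)m(m + 1)(m^4 + m^2 + 1).

(m - 1)m(m + 1)(m^4 + m^2 + 1)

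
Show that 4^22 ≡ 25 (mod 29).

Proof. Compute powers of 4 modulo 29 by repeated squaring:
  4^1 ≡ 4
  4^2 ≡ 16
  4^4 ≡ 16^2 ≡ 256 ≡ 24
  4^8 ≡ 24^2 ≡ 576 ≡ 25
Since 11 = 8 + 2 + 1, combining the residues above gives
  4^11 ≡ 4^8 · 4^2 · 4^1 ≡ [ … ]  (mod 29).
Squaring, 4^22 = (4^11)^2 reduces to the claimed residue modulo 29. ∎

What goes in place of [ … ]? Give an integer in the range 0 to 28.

5

4^8 · 4^2 · 4^1 ≡ 25 · 16 · 4 = 1600.
1600 mod 29 = 5, so 4^11 ≡ 5 (mod 29).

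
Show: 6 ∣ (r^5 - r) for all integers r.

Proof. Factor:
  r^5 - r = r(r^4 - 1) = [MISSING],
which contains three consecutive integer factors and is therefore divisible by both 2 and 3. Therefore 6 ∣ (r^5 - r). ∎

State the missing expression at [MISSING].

(r - 1)r(r + 1)(r^2 + 1)

r^4 - 1 = (r^2 - 1)(r^2 + 1), and r^2 - 1 = (r-1)(r+1).
So r(r^4 - 1) = (r - 1)r(r + 1)(r^2 + 1).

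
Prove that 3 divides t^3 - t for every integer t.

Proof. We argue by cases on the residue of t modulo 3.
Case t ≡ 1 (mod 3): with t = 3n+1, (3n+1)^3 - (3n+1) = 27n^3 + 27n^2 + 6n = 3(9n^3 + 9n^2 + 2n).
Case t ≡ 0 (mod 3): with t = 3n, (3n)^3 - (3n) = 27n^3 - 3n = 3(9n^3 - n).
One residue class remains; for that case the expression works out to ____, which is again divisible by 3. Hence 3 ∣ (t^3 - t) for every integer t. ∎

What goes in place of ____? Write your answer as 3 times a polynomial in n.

3(9n^3 + 18n^2 + 11n + 2)

Only t ≡ 2 (mod 3) is unaccounted for. Put t = 3n+2:
(3n+2)^3 - (3n+2) expands to 27n^3 + 54n^2 + 33n + 6,
and factoring out 3 leaves 3(9n^3 + 18n^2 + 11n + 2).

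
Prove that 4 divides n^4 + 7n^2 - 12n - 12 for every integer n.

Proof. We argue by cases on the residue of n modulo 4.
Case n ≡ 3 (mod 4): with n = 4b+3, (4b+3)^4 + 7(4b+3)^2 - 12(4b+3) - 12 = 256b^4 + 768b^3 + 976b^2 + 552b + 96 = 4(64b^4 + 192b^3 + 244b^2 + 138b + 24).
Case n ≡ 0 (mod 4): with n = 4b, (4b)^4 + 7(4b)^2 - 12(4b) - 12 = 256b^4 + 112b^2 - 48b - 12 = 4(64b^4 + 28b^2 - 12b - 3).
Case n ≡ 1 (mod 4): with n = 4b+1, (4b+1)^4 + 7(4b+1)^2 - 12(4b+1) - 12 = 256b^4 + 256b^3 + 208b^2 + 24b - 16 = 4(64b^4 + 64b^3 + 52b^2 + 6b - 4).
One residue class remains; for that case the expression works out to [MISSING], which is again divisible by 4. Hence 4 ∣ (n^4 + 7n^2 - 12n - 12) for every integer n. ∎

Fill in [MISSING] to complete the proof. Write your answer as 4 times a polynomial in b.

The residues treated are {3, 0, 1}, so the missing case is n ≡ 2 (mod 4); write n = 4b+2.
Then (4b+2)^4 + 7(4b+2)^2 - 12(4b+2) - 12 = 256b^4 + 512b^3 + 496b^2 + 192b + 8 = 4(64b^4 + 128b^3 + 124b^2 + 48b + 2).

4(64b^4 + 128b^3 + 124b^2 + 48b + 2)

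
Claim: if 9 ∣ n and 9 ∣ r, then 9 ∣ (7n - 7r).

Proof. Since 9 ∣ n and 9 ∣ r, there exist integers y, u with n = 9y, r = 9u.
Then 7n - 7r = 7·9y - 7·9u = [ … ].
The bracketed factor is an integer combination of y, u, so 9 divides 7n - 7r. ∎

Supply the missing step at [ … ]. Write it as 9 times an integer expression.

9(-7u + 7y)

Pull the common 9 out of every term: 7·9y - 7·9u = 9(-7u + 7y).
-7u + 7y is an integer, which exhibits the divisibility.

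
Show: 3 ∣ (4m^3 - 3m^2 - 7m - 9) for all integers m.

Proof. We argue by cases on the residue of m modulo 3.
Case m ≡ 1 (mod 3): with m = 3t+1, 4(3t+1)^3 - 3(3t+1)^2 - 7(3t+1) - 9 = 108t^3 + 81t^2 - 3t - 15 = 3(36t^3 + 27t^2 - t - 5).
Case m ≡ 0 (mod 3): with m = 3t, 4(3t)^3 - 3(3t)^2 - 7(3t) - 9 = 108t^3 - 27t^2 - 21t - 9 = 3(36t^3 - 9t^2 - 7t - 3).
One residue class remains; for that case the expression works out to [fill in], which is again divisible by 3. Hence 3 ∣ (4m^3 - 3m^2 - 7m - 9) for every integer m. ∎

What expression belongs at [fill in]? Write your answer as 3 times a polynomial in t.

3(36t^3 + 63t^2 + 29t - 1)

Only m ≡ 2 (mod 3) is unaccounted for. Put m = 3t+2:
4(3t+2)^3 - 3(3t+2)^2 - 7(3t+2) - 9 expands to 108t^3 + 189t^2 + 87t - 3,
and factoring out 3 leaves 3(36t^3 + 63t^2 + 29t - 1).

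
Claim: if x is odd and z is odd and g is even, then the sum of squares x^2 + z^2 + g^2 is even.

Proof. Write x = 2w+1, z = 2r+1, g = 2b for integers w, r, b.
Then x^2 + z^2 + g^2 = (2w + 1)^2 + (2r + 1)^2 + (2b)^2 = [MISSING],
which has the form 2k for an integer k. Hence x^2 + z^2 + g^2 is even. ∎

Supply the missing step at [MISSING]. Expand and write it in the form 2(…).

Expanding: (2w + 1)^2 + (2r + 1)^2 + (2b)^2 = 4b^2 + 4r^2 + 4r + 4w^2 + 4w + 2.
Every term is even; pulling out the factor of 2 gives 2(2b^2 + 2r^2 + 2r + 2w^2 + 2w + 1).

2(2b^2 + 2r^2 + 2r + 2w^2 + 2w + 1)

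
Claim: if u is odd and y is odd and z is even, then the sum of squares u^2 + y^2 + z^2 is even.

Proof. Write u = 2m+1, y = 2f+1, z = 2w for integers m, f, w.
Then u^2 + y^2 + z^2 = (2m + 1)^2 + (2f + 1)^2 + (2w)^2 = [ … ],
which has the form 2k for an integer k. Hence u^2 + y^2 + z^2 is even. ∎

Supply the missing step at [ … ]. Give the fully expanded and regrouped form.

(2m + 1)^2 + (2f + 1)^2 + (2w)^2 = 4f^2 + 4f + 4m^2 + 4m + 4w^2 + 2
= 2(2f^2 + 2f + 2m^2 + 2m + 2w^2 + 1).
Since 2f^2 + 2f + 2m^2 + 2m + 2w^2 + 1 is an integer, the sum of squares is of the form 2k for an integer k.

2(2f^2 + 2f + 2m^2 + 2m + 2w^2 + 1)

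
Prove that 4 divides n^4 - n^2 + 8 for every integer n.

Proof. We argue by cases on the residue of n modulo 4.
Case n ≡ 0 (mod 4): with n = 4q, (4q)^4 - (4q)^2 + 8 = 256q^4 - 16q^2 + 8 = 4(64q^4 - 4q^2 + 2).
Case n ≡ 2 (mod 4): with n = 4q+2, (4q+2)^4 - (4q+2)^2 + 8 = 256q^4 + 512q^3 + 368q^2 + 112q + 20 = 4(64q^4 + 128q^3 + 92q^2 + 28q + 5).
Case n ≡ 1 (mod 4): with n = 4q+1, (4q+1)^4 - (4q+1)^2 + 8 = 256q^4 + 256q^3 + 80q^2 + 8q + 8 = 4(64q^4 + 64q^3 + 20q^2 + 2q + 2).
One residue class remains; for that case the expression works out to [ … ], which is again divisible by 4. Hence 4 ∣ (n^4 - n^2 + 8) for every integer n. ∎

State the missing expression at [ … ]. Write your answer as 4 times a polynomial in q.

4(64q^4 + 192q^3 + 212q^2 + 102q + 20)

The residues treated are {0, 2, 1}, so the missing case is n ≡ 3 (mod 4); write n = 4q+3.
Then (4q+3)^4 - (4q+3)^2 + 8 = 256q^4 + 768q^3 + 848q^2 + 408q + 80 = 4(64q^4 + 192q^3 + 212q^2 + 102q + 20).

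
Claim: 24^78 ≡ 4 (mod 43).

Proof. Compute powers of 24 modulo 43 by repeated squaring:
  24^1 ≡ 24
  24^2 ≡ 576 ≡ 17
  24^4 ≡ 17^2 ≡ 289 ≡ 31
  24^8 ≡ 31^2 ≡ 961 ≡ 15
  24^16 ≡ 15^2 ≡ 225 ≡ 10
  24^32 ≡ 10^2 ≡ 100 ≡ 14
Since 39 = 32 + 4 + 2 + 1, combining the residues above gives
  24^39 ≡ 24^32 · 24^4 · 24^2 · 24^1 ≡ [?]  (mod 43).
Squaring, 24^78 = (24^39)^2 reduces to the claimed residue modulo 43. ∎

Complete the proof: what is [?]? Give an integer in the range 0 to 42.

Multiply the listed residues: 14 · 31 · 17 · 24 = 434 → 7378 → 177072.
Reducing modulo 43: 177072 = 4117·43 + 41, so 24^39 ≡ 41.

41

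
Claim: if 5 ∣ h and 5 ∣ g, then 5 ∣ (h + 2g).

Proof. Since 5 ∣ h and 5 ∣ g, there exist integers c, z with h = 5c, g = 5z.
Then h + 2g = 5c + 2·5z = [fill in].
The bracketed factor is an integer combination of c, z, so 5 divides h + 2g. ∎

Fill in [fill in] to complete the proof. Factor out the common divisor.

Each term has a factor of 5: 5c + 2·5z = 5·(c + 2z).
Since c + 2z is an integer, 5 ∣ (h + 2g).

5(c + 2z)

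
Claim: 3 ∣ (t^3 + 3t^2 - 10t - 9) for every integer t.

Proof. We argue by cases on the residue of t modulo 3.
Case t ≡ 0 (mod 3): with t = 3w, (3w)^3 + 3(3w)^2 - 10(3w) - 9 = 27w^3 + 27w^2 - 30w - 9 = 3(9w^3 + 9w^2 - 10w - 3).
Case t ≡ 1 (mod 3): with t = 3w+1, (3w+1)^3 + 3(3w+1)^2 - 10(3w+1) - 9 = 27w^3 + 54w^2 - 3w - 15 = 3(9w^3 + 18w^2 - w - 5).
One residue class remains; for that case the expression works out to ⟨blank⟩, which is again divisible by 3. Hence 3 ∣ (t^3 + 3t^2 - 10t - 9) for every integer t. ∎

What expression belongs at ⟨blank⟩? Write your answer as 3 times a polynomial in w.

3(9w^3 + 27w^2 + 14w - 3)

Only t ≡ 2 (mod 3) is unaccounted for. Put t = 3w+2:
(3w+2)^3 + 3(3w+2)^2 - 10(3w+2) - 9 expands to 27w^3 + 81w^2 + 42w - 9,
and factoring out 3 leaves 3(9w^3 + 27w^2 + 14w - 3).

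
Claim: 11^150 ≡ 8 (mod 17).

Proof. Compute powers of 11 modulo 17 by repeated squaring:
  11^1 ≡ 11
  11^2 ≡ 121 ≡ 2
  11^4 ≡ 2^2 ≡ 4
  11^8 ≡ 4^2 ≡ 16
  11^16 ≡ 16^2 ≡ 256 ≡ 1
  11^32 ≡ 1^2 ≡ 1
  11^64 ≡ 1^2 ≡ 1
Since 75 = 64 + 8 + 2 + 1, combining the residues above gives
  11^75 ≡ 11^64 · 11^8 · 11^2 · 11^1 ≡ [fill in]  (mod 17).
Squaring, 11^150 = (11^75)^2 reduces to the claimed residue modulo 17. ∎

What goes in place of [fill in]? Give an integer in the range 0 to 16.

Multiply the listed residues: 1 · 16 · 2 · 11 = 16 → 32 → 352.
Reducing modulo 17: 352 = 20·17 + 12, so 11^75 ≡ 12.

12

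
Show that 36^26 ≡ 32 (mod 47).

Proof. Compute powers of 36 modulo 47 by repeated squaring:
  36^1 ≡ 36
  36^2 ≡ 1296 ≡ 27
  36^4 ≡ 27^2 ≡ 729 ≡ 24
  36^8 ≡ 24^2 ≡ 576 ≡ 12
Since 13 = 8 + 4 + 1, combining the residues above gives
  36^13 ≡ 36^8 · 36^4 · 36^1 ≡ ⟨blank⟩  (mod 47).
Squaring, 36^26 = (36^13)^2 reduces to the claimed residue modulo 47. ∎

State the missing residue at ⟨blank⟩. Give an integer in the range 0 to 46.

Multiply the listed residues: 12 · 24 · 36 = 288 → 10368.
Reducing modulo 47: 10368 = 220·47 + 28, so 36^13 ≡ 28.

28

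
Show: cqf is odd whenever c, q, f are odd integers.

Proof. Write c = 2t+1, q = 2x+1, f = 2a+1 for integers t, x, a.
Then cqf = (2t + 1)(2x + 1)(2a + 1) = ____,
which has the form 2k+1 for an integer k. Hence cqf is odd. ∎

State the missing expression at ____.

2(4atx + 2at + 2ax + a + 2tx + t + x) + 1

(2t + 1)(2x + 1)(2a + 1) = 8atx + 4at + 4ax + 2a + 4tx + 2t + 2x + 1
= 2(4atx + 2at + 2ax + a + 2tx + t + x) + 1.
Since 4atx + 2at + 2ax + a + 2tx + t + x is an integer, the product is of the form 2k+1 for an integer k.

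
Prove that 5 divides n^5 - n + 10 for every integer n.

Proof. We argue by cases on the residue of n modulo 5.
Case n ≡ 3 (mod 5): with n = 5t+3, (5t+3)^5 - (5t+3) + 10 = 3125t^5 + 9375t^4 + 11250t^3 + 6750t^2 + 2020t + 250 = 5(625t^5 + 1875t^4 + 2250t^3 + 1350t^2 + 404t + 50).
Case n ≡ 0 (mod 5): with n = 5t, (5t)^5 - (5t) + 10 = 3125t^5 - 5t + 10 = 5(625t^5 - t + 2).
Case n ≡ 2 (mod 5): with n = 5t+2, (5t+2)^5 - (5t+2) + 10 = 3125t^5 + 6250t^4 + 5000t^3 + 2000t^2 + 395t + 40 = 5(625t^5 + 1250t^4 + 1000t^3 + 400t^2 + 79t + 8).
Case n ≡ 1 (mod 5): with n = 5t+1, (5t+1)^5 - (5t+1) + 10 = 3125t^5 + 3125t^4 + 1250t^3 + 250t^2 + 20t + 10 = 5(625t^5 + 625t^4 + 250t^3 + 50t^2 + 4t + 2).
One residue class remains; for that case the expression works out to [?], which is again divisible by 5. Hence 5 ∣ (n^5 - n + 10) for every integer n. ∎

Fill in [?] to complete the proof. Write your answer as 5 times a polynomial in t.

5(625t^5 + 2500t^4 + 4000t^3 + 3200t^2 + 1279t + 206)

The residues treated are {3, 0, 2, 1}, so the missing case is n ≡ 4 (mod 5); write n = 5t+4.
Then (5t+4)^5 - (5t+4) + 10 = 3125t^5 + 12500t^4 + 20000t^3 + 16000t^2 + 6395t + 1030 = 5(625t^5 + 2500t^4 + 4000t^3 + 3200t^2 + 1279t + 206).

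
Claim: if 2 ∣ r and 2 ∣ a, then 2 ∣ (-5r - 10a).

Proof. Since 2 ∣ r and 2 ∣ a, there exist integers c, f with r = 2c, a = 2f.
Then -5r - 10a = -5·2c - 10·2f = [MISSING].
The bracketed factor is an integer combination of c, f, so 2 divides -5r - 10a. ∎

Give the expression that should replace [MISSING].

2(-5c - 10f)

Each term has a factor of 2: -5·2c - 10·2f = 2·(-5c - 10f).
Since -5c - 10f is an integer, 2 ∣ (-5r - 10a).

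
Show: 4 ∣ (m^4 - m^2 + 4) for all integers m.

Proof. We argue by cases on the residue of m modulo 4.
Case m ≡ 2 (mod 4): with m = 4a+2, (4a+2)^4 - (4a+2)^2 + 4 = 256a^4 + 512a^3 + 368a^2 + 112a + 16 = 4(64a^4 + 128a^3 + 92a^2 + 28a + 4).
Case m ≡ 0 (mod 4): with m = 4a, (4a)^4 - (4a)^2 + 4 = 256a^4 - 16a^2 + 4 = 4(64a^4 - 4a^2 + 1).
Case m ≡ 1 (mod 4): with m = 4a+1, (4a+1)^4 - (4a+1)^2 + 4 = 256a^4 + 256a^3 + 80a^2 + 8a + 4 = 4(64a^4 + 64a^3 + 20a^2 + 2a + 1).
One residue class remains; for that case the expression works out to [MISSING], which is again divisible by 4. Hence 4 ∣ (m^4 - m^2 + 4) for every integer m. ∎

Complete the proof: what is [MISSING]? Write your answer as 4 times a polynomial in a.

Only m ≡ 3 (mod 4) is unaccounted for. Put m = 4a+3:
(4a+3)^4 - (4a+3)^2 + 4 expands to 256a^4 + 768a^3 + 848a^2 + 408a + 76,
and factoring out 4 leaves 4(64a^4 + 192a^3 + 212a^2 + 102a + 19).

4(64a^4 + 192a^3 + 212a^2 + 102a + 19)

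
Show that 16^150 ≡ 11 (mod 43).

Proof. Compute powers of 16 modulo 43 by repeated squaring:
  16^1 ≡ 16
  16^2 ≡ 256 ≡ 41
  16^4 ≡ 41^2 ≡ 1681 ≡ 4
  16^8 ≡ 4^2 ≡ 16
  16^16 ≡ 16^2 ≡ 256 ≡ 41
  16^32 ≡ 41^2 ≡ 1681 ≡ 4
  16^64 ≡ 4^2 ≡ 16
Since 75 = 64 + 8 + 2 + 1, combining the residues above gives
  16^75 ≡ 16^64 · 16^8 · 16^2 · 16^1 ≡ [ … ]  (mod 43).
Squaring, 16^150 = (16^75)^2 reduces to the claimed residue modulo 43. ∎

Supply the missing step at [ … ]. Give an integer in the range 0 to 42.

16^64 · 16^8 · 16^2 · 16^1 ≡ 16 · 16 · 41 · 16 = 167936.
167936 mod 43 = 21, so 16^75 ≡ 21 (mod 43).

21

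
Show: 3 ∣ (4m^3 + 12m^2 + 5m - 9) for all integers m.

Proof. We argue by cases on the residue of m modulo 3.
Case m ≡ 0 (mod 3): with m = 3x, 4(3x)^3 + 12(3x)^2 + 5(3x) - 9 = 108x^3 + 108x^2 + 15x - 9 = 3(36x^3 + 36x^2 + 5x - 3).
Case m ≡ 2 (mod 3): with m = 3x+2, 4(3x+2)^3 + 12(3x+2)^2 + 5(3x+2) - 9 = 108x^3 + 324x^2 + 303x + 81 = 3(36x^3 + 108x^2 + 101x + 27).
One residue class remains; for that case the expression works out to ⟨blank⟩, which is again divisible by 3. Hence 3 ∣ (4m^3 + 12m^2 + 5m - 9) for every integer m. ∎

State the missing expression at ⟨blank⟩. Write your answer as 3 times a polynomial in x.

The residues treated are {0, 2}, so the missing case is m ≡ 1 (mod 3); write m = 3x+1.
Then 4(3x+1)^3 + 12(3x+1)^2 + 5(3x+1) - 9 = 108x^3 + 216x^2 + 123x + 12 = 3(36x^3 + 72x^2 + 41x + 4).

3(36x^3 + 72x^2 + 41x + 4)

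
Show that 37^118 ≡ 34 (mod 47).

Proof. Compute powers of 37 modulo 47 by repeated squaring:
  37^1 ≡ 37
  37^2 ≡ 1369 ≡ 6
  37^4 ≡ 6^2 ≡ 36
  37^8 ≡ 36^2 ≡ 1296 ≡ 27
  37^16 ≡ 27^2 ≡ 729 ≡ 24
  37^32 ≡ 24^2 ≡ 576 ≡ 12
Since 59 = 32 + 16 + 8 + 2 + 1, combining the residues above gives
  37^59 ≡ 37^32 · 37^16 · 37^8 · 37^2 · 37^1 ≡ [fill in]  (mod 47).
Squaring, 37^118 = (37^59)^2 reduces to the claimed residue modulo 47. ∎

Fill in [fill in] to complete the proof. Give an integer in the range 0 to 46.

Multiply the listed residues: 12 · 24 · 27 · 6 · 37 = 288 → 7776 → 46656 → 1726272.
Reducing modulo 47: 1726272 = 36729·47 + 9, so 37^59 ≡ 9.

9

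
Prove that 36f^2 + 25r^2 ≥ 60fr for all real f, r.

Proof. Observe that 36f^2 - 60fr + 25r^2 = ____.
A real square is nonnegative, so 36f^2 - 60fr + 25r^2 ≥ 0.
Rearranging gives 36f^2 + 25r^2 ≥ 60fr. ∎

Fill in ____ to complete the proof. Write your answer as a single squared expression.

(6f - 5r)^2

The leading and trailing coefficients are 6^2 and 5^2, and 60 = 2·6·5, so the trinomial is (6f - 5r)^2.
Hence 36f^2 - 60fr + 25r^2 ≥ 0.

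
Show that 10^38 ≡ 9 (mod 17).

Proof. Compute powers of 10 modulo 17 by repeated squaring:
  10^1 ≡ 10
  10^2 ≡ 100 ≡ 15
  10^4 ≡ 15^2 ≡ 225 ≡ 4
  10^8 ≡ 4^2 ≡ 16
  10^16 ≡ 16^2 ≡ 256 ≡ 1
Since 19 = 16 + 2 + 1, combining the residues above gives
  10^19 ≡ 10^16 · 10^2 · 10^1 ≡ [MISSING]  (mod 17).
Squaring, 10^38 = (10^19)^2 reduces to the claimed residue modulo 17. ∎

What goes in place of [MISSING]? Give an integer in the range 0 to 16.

10^16 · 10^2 · 10^1 ≡ 1 · 15 · 10 = 150.
150 mod 17 = 14, so 10^19 ≡ 14 (mod 17).

14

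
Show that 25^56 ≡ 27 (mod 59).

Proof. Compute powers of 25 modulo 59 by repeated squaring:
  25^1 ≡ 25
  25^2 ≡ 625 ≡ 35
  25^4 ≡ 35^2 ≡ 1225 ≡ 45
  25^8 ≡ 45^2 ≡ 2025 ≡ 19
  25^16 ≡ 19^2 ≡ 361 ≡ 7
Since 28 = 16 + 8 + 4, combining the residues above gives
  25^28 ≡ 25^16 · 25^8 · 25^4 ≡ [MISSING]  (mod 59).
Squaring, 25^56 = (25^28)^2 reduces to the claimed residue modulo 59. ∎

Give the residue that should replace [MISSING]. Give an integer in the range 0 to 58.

26

Multiply the listed residues: 7 · 19 · 45 = 133 → 5985.
Reducing modulo 59: 5985 = 101·59 + 26, so 25^28 ≡ 26.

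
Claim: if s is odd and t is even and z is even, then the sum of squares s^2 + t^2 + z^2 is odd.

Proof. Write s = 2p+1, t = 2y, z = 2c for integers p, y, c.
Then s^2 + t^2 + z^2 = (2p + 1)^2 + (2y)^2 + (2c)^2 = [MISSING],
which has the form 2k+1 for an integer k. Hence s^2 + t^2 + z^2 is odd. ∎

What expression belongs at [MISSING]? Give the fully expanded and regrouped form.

2(2c^2 + 2p^2 + 2p + 2y^2) + 1

Expanding: (2p + 1)^2 + (2y)^2 + (2c)^2 = 4c^2 + 4p^2 + 4p + 4y^2 + 1.
Every term except the constant is even, so this is 2(2c^2 + 2p^2 + 2p + 2y^2) + 1,
and 2c^2 + 2p^2 + 2p + 2y^2 ∈ ℤ gives the required form.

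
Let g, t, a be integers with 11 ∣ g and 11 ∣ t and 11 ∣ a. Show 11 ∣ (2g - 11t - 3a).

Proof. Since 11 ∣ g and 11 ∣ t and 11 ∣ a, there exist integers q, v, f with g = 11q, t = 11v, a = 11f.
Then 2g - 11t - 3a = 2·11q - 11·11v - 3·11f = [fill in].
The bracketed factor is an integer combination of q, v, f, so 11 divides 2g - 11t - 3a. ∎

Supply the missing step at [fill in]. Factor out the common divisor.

11(-3f + 2q - 11v)

Pull the common 11 out of every term: 2·11q - 11·11v - 3·11f = 11(-3f + 2q - 11v).
-3f + 2q - 11v is an integer, which exhibits the divisibility.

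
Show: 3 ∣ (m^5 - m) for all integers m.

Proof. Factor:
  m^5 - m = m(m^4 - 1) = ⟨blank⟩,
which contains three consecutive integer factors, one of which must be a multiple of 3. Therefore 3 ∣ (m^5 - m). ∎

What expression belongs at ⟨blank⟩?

m^4 - 1 = (m^2 - 1)(m^2 + 1), and m^2 - 1 = (m-1)(m+1).
So m(m^4 - 1) = (m - 1)m(m + 1)(m^2 + 1).

(m - 1)m(m + 1)(m^2 + 1)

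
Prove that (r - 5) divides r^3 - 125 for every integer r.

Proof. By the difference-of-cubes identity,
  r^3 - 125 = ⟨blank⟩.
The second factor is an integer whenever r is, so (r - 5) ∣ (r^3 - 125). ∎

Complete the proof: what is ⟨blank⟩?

a^3 - b^3 = (a - b)(a^2 + ab + b^2). With a = r, b = 5:
r^3 - 125 = (r - 5)(r^2 + 5r + 25).

(r - 5)(r^2 + 5r + 25)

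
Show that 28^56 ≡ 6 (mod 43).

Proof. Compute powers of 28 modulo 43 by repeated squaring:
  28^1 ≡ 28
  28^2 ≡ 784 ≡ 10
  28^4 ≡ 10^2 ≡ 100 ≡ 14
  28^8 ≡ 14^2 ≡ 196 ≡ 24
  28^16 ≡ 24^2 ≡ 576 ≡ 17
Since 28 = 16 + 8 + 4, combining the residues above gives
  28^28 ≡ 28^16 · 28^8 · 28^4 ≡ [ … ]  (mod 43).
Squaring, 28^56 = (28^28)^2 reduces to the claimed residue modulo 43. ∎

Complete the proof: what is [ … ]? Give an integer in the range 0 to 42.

36

Multiply the listed residues: 17 · 24 · 14 = 408 → 5712.
Reducing modulo 43: 5712 = 132·43 + 36, so 28^28 ≡ 36.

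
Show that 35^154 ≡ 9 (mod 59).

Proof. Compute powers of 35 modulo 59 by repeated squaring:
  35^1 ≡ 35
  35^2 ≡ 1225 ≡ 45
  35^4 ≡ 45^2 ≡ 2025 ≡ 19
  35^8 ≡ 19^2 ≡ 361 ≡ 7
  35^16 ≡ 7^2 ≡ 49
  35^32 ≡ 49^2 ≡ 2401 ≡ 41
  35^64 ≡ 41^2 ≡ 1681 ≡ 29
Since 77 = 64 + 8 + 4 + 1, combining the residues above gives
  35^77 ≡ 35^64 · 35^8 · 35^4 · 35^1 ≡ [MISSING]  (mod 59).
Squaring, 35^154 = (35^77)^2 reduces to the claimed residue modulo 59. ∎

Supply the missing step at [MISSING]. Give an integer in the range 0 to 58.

3

35^64 · 35^8 · 35^4 · 35^1 ≡ 29 · 7 · 19 · 35 = 134995.
134995 mod 59 = 3, so 35^77 ≡ 3 (mod 59).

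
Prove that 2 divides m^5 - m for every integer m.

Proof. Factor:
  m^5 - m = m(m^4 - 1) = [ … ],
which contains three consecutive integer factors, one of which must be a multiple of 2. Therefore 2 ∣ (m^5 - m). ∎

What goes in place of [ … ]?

m^4 - 1 = (m^2 - 1)(m^2 + 1), and m^2 - 1 = (m-1)(m+1).
So m(m^4 - 1) = (m - 1)m(m + 1)(m^2 + 1).

(m - 1)m(m + 1)(m^2 + 1)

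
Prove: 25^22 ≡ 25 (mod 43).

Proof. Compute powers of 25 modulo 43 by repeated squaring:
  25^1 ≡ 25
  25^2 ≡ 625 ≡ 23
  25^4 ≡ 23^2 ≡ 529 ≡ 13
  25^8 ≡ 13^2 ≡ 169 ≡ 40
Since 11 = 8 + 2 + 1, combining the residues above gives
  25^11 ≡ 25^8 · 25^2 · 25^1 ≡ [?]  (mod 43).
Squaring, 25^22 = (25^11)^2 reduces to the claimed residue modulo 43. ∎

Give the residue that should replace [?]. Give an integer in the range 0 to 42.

25^8 · 25^2 · 25^1 ≡ 40 · 23 · 25 = 23000.
23000 mod 43 = 38, so 25^11 ≡ 38 (mod 43).

38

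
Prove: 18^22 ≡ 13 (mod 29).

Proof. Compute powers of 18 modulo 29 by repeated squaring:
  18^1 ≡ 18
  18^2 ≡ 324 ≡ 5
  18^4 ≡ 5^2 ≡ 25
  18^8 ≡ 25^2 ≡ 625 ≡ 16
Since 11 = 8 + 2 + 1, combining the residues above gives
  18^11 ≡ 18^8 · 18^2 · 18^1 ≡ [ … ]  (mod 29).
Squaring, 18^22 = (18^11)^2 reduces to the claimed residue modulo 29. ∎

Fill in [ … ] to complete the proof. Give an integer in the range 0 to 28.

Multiply the listed residues: 16 · 5 · 18 = 80 → 1440.
Reducing modulo 29: 1440 = 49·29 + 19, so 18^11 ≡ 19.

19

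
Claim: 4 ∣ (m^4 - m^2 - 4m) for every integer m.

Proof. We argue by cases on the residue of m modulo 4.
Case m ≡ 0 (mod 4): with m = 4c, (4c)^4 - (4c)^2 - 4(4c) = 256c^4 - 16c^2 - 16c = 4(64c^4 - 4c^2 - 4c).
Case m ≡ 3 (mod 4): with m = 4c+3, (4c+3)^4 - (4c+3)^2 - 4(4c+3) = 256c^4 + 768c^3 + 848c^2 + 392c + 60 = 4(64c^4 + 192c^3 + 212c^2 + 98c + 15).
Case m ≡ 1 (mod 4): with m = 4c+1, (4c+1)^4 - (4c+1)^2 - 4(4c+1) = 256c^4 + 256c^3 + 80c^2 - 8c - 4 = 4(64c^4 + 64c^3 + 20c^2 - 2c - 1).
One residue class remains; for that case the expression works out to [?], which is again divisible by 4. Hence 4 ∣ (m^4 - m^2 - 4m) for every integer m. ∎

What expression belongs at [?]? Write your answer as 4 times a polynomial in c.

Only m ≡ 2 (mod 4) is unaccounted for. Put m = 4c+2:
(4c+2)^4 - (4c+2)^2 - 4(4c+2) expands to 256c^4 + 512c^3 + 368c^2 + 96c + 4,
and factoring out 4 leaves 4(64c^4 + 128c^3 + 92c^2 + 24c + 1).

4(64c^4 + 128c^3 + 92c^2 + 24c + 1)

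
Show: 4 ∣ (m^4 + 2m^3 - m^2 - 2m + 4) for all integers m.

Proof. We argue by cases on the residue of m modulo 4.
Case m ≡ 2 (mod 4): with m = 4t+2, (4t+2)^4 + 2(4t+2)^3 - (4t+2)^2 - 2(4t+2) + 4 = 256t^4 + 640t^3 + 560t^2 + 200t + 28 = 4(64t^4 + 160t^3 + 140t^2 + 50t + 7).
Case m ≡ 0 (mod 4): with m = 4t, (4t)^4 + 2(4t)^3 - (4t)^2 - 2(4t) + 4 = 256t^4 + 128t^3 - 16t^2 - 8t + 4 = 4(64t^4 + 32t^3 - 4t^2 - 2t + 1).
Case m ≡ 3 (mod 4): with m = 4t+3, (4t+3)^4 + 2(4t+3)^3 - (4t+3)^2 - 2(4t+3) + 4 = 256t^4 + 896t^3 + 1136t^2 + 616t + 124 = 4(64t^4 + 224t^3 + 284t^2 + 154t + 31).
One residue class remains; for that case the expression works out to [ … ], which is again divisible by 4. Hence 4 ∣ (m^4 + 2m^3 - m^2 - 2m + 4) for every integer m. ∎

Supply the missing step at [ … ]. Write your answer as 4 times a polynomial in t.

The residues treated are {2, 0, 3}, so the missing case is m ≡ 1 (mod 4); write m = 4t+1.
Then (4t+1)^4 + 2(4t+1)^3 - (4t+1)^2 - 2(4t+1) + 4 = 256t^4 + 384t^3 + 176t^2 + 24t + 4 = 4(64t^4 + 96t^3 + 44t^2 + 6t + 1).

4(64t^4 + 96t^3 + 44t^2 + 6t + 1)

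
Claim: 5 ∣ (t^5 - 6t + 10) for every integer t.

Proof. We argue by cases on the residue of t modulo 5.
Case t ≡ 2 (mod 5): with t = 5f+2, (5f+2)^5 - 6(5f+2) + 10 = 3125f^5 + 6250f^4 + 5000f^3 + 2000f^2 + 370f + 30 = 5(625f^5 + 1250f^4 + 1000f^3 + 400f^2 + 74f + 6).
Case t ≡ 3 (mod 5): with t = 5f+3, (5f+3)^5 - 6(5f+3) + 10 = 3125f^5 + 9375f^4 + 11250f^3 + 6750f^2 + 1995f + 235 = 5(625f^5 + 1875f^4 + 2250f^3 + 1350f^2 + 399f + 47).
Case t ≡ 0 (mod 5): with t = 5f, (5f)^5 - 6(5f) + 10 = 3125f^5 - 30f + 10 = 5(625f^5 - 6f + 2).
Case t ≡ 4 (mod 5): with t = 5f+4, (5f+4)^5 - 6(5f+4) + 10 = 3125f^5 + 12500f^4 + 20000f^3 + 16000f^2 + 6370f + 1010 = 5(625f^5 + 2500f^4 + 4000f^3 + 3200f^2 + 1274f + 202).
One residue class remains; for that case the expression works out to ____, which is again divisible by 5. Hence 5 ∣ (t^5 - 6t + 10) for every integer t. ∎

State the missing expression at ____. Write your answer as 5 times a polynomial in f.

5(625f^5 + 625f^4 + 250f^3 + 50f^2 - f + 1)

The residues treated are {2, 3, 0, 4}, so the missing case is t ≡ 1 (mod 5); write t = 5f+1.
Then (5f+1)^5 - 6(5f+1) + 10 = 3125f^5 + 3125f^4 + 1250f^3 + 250f^2 - 5f + 5 = 5(625f^5 + 625f^4 + 250f^3 + 50f^2 - f + 1).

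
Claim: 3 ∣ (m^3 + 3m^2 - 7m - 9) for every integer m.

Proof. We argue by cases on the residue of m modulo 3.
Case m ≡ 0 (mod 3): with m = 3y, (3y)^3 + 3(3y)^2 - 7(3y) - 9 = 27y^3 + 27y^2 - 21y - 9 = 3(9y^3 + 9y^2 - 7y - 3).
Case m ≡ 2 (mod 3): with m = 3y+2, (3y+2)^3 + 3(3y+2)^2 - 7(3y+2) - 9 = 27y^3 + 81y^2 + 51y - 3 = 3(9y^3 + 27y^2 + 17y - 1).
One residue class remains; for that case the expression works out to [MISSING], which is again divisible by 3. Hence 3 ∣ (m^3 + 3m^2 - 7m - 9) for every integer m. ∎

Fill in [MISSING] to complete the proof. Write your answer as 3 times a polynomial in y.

Only m ≡ 1 (mod 3) is unaccounted for. Put m = 3y+1:
(3y+1)^3 + 3(3y+1)^2 - 7(3y+1) - 9 expands to 27y^3 + 54y^2 + 6y - 12,
and factoring out 3 leaves 3(9y^3 + 18y^2 + 2y - 4).

3(9y^3 + 18y^2 + 2y - 4)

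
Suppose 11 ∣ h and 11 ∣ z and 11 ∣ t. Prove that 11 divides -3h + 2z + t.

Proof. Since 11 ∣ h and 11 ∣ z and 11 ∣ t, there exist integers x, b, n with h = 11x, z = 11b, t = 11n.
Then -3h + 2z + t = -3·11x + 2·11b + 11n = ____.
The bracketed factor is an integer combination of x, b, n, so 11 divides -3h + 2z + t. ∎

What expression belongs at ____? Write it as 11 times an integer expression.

11(2b + n - 3x)

Each term has a factor of 11: -3·11x + 2·11b + 11n = 11·(2b + n - 3x).
Since 2b + n - 3x is an integer, 11 ∣ (-3h + 2z + t).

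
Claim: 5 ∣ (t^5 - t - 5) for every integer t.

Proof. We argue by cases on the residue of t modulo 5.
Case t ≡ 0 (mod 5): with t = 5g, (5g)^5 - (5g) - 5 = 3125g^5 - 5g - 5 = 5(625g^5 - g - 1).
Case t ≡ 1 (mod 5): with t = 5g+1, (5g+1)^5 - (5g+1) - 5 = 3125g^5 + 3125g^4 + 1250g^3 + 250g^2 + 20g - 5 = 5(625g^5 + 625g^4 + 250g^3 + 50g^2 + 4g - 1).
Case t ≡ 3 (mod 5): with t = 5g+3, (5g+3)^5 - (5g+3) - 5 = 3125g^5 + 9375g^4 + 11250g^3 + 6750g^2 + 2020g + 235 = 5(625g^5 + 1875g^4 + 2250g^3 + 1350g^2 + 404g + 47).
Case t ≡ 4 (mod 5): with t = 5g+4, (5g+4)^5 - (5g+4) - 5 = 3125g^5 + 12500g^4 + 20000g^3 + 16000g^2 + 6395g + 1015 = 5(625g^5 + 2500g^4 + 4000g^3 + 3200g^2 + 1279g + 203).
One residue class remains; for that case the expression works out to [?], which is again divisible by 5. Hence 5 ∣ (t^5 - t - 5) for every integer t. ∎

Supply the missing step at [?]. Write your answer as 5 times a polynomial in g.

5(625g^5 + 1250g^4 + 1000g^3 + 400g^2 + 79g + 5)

The residues treated are {0, 1, 3, 4}, so the missing case is t ≡ 2 (mod 5); write t = 5g+2.
Then (5g+2)^5 - (5g+2) - 5 = 3125g^5 + 6250g^4 + 5000g^3 + 2000g^2 + 395g + 25 = 5(625g^5 + 1250g^4 + 1000g^3 + 400g^2 + 79g + 5).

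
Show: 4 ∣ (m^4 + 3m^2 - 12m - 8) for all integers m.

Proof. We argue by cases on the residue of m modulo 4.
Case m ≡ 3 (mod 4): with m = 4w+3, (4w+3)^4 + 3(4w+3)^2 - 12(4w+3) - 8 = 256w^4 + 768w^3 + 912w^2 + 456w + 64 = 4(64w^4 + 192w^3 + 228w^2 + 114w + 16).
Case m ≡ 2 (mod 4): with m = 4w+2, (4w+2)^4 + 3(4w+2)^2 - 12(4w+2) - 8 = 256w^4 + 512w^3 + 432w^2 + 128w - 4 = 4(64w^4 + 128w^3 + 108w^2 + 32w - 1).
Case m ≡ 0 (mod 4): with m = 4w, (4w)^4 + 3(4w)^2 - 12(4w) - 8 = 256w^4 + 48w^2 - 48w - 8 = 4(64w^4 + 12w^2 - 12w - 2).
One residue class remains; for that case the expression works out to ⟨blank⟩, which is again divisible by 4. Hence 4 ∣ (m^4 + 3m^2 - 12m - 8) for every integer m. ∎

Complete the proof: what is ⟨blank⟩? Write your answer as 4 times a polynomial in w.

4(64w^4 + 64w^3 + 36w^2 - 2w - 4)

The residues treated are {3, 2, 0}, so the missing case is m ≡ 1 (mod 4); write m = 4w+1.
Then (4w+1)^4 + 3(4w+1)^2 - 12(4w+1) - 8 = 256w^4 + 256w^3 + 144w^2 - 8w - 16 = 4(64w^4 + 64w^3 + 36w^2 - 2w - 4).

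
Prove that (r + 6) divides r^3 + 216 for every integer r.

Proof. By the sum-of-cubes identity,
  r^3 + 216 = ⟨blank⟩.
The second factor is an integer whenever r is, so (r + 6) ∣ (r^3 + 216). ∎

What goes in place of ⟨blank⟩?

Polynomial division of r^3 + 216 by r + 6 leaves remainder 0 and quotient r^2 - 6r + 36.
Hence r^3 + 216 = (r + 6)(r^2 - 6r + 36).

(r + 6)(r^2 - 6r + 36)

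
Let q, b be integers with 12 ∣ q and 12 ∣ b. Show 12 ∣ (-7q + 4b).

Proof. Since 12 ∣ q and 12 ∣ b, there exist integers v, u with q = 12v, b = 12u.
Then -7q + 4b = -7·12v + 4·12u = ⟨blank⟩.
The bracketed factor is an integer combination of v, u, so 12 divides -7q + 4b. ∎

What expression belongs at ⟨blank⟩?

12(4u - 7v)

Pull the common 12 out of every term: -7·12v + 4·12u = 12(4u - 7v).
4u - 7v is an integer, which exhibits the divisibility.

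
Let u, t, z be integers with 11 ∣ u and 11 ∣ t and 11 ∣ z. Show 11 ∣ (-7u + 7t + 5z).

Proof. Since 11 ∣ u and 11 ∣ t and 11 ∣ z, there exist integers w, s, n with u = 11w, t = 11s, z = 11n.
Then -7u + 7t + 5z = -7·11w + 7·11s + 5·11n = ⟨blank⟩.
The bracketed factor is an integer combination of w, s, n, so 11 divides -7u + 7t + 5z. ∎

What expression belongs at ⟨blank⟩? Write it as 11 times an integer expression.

Pull the common 11 out of every term: -7·11w + 7·11s + 5·11n = 11(5n + 7s - 7w).
5n + 7s - 7w is an integer, which exhibits the divisibility.

11(5n + 7s - 7w)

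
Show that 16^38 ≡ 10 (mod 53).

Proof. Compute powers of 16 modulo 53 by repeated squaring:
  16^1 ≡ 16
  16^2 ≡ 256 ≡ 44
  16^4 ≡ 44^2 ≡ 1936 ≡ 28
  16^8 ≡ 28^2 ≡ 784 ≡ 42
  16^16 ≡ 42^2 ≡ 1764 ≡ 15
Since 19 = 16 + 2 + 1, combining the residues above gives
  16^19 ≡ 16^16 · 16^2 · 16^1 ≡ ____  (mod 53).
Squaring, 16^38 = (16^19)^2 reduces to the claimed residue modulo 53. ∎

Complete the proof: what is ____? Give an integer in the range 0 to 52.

16^16 · 16^2 · 16^1 ≡ 15 · 44 · 16 = 10560.
10560 mod 53 = 13, so 16^19 ≡ 13 (mod 53).

13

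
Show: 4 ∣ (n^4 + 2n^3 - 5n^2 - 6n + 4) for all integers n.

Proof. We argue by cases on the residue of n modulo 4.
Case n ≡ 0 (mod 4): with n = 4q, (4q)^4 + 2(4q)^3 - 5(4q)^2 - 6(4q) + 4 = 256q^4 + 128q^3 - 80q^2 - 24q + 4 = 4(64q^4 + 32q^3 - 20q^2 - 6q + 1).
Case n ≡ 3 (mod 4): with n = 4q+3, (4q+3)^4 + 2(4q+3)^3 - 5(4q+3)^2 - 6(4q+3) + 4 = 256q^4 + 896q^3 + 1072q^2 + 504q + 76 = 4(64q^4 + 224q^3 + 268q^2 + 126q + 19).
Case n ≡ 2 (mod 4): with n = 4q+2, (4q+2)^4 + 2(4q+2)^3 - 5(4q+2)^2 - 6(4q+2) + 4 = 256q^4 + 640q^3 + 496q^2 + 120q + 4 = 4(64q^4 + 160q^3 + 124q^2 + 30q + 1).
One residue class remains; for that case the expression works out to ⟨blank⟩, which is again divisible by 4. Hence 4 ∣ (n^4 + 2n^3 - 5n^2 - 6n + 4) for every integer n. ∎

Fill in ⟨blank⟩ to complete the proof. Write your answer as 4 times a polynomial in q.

4(64q^4 + 96q^3 + 28q^2 - 6q - 1)

Only n ≡ 1 (mod 4) is unaccounted for. Put n = 4q+1:
(4q+1)^4 + 2(4q+1)^3 - 5(4q+1)^2 - 6(4q+1) + 4 expands to 256q^4 + 384q^3 + 112q^2 - 24q - 4,
and factoring out 4 leaves 4(64q^4 + 96q^3 + 28q^2 - 6q - 1).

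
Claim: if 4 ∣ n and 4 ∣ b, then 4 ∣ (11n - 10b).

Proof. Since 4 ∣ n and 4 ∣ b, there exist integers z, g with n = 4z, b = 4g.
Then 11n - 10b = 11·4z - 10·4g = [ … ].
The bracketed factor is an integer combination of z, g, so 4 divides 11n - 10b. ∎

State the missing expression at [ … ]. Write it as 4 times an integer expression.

4(-10g + 11z)

Pull the common 4 out of every term: 11·4z - 10·4g = 4(-10g + 11z).
-10g + 11z is an integer, which exhibits the divisibility.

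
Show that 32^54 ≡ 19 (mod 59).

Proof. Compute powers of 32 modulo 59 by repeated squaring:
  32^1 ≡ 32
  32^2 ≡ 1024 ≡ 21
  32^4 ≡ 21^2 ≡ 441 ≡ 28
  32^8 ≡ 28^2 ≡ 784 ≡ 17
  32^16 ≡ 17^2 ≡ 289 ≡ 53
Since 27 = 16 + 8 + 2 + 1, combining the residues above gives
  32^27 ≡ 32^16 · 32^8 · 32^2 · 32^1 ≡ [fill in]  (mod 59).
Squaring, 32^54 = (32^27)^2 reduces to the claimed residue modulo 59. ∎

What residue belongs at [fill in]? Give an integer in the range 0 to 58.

14

Multiply the listed residues: 53 · 17 · 21 · 32 = 901 → 18921 → 605472.
Reducing modulo 59: 605472 = 10262·59 + 14, so 32^27 ≡ 14.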